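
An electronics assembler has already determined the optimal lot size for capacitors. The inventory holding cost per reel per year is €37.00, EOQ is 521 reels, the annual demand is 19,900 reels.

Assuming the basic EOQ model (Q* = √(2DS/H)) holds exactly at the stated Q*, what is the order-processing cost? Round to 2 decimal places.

€252.34

Since Q* = (2DS/H)^½, squaring gives Q*²·H = 2DS.
S = Q²H / (2D) = 521² × 37 / (2 × 19,900) = 252.3446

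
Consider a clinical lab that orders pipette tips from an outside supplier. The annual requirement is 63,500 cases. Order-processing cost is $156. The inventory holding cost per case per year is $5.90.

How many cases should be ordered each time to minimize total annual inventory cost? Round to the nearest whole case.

EOQ = √(2DS/H) = √(2 × 63,500 × 156 / 5.9)
    = √(3,357,966.10) ≈ 1,832.48

1,832 cases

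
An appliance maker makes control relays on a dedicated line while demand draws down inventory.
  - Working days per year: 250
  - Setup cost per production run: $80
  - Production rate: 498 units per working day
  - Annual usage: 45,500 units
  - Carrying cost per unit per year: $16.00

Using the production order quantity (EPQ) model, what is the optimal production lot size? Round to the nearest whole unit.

d = 45,500/250 = 182.0000 units/day;  effective holding cost H(1 − d/p) = 16·(1 − 182.0000/498) = 10.15261
Q* = √(2DS / H_eff) = √(2·45,500·80 / 10.15261) ≈ 846.79

847 units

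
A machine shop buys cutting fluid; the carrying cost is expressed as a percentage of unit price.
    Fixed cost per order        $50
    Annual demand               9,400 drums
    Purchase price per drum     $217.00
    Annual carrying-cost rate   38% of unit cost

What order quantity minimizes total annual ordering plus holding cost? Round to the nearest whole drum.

107 drums

Carrying cost H = $217 × 38% = $82.4600/drum/yr
2DS/H = 2·9,400·50/82.46 = 11,399.47
EOQ = √11,399.47 ≈ 106.77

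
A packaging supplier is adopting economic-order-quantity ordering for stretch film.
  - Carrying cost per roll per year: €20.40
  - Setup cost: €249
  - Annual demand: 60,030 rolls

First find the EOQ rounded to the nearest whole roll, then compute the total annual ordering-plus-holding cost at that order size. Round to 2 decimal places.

€24,695.28

EOQ = √(2DS/H) = √(2 × 60,030 × 249 / 20.4)
    = √(1,465,438.24) ≈ 1,210.55 → Q = 1,211 rolls
Ordering: D/Q × S = 60,030/1,211 × €249 = €12,343.08
Holding:  Q/2 × H = 1,211/2 × €20.4 = €12,352.20
Total = €12,343.08 + €12,352.20 = €24,695.28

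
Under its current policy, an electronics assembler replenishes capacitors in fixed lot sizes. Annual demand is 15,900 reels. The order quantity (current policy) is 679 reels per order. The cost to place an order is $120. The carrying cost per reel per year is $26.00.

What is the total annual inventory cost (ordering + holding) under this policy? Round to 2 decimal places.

Annual ordering cost = (D/Q)·S = (15,900/679) × 120 = $2,810.01
Annual holding cost  = (Q/2)·H = (679/2) × 26 = $8,827.00
Total = $2,810.01 + $8,827.00 = $11,637.01

$11,637.01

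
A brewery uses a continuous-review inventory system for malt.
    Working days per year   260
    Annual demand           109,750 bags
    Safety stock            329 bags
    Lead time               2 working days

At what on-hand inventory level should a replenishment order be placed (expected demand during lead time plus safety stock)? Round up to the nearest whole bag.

1,174 bags

Daily demand d = 109,750 / 260 = 422.115 bags/day
Demand during lead time = 422.115 × 2 = 844.23
Reorder point = 844.23 + 329 = 1,173.23 → round up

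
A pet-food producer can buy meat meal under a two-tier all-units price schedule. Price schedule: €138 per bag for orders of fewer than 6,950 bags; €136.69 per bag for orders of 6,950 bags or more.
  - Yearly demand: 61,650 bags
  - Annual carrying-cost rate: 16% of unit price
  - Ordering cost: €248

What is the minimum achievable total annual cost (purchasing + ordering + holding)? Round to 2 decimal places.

H₁ = 16%×€138 = €22.0800;  H₂ = 16%×€136.69 = €21.8704
EOQ₁ = √(2×61,650×248/22.0800) = 1,176.81  (< 6,950, feasible at tier 1)
EOQ₂ = √(2×61,650×248/21.8704) = 1,182.44  (< 6,950 → use Q = 6,950 at tier-2 price)
TC(tier 1 (EOQ₁), Q≈1,176.8) = €8,533,684.05
TC(tier 2, Q≈6,950.0) = €8,505,138.02
Minimum at tier 2: €8,505,138.02

€8,505,138.02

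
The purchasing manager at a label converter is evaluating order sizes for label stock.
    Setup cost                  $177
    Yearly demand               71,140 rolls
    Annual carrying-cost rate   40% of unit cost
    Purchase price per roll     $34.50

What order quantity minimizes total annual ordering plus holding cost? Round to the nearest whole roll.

1,351 rolls

H = i·C = 0.4 × $34.5 = $13.8000 per roll-year
Q* = √(2·D·S / H) = √(2·71,140·177 / 13.8) = √1,824,895.7 ≈ 1,350.89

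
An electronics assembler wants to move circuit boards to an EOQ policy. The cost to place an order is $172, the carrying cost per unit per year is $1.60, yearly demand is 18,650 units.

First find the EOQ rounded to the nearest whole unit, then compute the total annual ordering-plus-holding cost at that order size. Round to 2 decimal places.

$3,203.90

2DS/H = 2·18,650·172/1.6 = 4,009,750.00
EOQ = √4,009,750.00 ≈ 2,002.44 → Q = 2,002 units
Ordering: D/Q × S = 18,650/2,002 × $172 = $1,602.30
Holding:  Q/2 × H = 2,002/2 × $1.6 = $1,601.60
Total = $1,602.30 + $1,601.60 = $3,203.90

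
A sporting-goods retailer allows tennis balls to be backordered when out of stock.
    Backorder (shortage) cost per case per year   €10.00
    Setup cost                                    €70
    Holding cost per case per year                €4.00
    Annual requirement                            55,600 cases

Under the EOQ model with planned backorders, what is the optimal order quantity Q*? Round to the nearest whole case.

1,651 cases

Q* = √(2DS/H) · √((H + b)/b)
   = √(2 × 55,600 × 70 / 4) · √((4 + 10) / 10)
   = 1,394.991 × 1.1832 ≈ 1,650.58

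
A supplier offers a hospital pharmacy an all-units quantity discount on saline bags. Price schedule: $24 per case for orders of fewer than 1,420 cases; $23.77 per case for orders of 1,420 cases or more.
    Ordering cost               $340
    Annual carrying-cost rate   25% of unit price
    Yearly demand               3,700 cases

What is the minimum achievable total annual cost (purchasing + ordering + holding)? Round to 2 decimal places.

H₁ = 25%×$24 = $6.0000;  H₂ = 25%×$23.77 = $5.9425
EOQ₁ = √(2×3,700×340/6.0000) = 647.56  (< 1,420, feasible at tier 1)
EOQ₂ = √(2×3,700×340/5.9425) = 650.68  (< 1,420 → use Q = 1,420 at tier-2 price)
TC(tier 1 (EOQ₁), Q≈647.6) = $92,685.36
TC(tier 2, Q≈1,420.0) = $93,054.09
Minimum at tier 1 (EOQ₁): $92,685.36

$92,685.36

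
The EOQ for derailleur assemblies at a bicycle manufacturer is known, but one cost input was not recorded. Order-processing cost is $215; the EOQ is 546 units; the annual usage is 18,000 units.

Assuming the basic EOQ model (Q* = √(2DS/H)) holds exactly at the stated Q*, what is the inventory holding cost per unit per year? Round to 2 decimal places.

$25.96

Since Q* = (2DS/H)^½, squaring gives Q*²·H = 2DS.
H = 2DS / Q² = 2 × 18,000 × 215 / 546² = 25.9630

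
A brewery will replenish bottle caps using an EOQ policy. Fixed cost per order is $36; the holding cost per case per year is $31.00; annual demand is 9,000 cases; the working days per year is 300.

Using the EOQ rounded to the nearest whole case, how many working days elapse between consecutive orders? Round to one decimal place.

4.8 days

2DS/H = 2·9,000·36/31 = 20,903.23
EOQ = √20,903.23 ≈ 144.58 → Q = 145 cases
Days between orders = 300 / (D/Q) = 300 / 62.069 ≈ 4.833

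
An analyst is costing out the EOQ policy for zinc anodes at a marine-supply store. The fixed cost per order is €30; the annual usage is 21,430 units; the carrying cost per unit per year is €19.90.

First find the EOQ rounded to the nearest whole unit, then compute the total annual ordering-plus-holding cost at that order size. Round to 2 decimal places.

€5,058.40

Optimal lot size Q* = (2 × 21,430 × €30 / €19.9)^½ ≈ 254.19 → Q = 254 units
Annual ordering cost = (D/Q)·S = (21,430/254) × 30 = €2,531.10
Annual holding cost  = (Q/2)·H = (254/2) × 19.9 = €2,527.30
Total = €2,531.10 + €2,527.30 = €5,058.40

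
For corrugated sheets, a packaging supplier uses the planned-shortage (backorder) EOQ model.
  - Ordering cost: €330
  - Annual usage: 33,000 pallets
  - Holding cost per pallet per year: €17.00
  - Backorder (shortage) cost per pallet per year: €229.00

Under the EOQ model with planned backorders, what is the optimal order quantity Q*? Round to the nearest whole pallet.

1,173 pallets

Q* = √(2DS/H) · √((H + b)/b)
   = √(2 × 33,000 × 330 / 17) · √((17 + 229) / 229)
   = 1,131.891 × 1.0365 ≈ 1,173.15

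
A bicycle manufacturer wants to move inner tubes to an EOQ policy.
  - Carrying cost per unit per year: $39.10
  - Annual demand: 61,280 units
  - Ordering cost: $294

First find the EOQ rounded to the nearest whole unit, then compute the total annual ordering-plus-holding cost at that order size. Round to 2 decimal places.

$37,535.00

Q* = √(2·D·S / H) = √(2·61,280·294 / 39.1) = √921,550.9 ≈ 959.97 → Q = 960 units
Ordering: D/Q × S = 61,280/960 × $294 = $18,767.00
Holding:  Q/2 × H = 960/2 × $39.1 = $18,768.00
Total = $18,767.00 + $18,768.00 = $37,535.00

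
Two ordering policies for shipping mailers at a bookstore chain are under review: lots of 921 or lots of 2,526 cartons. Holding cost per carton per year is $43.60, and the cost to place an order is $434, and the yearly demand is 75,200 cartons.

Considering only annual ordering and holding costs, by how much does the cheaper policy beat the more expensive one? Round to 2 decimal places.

Annual cost at Q: ordering D·S/Q plus holding Q·H/2.
TC(921) = (75,200/921)×434 + (921/2)×43.6 = $55,514.06
TC(2,526) = (75,200/2,526)×434 + (2,526/2)×43.6 = $67,987.15
Cheaper: Q = 921.  Difference = $12,473.08

$12,473.08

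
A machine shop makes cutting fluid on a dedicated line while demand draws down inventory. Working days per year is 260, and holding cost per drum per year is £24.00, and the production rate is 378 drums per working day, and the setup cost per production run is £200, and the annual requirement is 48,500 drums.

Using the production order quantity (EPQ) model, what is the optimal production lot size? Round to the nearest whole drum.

Daily demand d = 48,500/260 = 186.538; p = 378; 1 − d/p = 0.50651
EPQ = √(2DS / (H(1 − d/p)))
    = √(2 × 48,500 × 200 / (24 × 0.50651)) ≈ 1,263.28

1,263 drums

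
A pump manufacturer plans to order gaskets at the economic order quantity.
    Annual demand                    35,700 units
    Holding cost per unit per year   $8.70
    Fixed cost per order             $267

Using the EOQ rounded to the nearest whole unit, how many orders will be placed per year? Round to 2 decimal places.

EOQ = √(2DS/H) = √(2 × 35,700 × 267 / 8.7)
    = √(2,191,241.38) ≈ 1,480.28 → Q = 1,480
Orders per year = D/Q = 35,700 / 1,480 = 24.122

24.12 orders per year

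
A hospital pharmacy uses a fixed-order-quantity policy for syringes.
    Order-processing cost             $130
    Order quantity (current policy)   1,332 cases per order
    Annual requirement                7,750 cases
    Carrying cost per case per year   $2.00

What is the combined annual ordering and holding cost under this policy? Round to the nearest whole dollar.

Ordering: D/Q × S = 7,750/1,332 × $130 = $756.38
Holding:  Q/2 × H = 1,332/2 × $2 = $1,332.00
Total = $756.38 + $1,332.00 = $2,088.38

$2,088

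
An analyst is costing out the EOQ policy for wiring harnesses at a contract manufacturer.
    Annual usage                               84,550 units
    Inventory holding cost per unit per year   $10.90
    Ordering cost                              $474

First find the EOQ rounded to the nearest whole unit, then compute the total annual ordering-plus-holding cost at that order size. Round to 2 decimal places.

Optimal lot size Q* = (2 × 84,550 × $474 / $10.9)^½ ≈ 2,711.74 → Q = 2,712 units
Annual ordering cost = (D/Q)·S = (84,550/2,712) × 474 = $14,777.54
Annual holding cost  = (Q/2)·H = (2,712/2) × 10.9 = $14,780.40
Total = $14,777.54 + $14,780.40 = $29,557.94

$29,557.94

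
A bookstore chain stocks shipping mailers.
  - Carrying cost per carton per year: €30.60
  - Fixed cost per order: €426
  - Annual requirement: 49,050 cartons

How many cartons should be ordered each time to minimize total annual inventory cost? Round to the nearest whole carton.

Optimal lot size Q* = (2 × 49,050 × €426 / €30.6)^½ ≈ 1,168.63

1,169 cartons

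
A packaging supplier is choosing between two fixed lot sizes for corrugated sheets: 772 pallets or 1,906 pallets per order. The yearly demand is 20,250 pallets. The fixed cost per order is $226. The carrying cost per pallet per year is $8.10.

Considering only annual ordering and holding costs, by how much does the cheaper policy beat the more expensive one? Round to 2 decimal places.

$1,065.69

For each Q, cost = (D/Q)·S + (Q/2)·H.
TC(772) = (20,250/772)×226 + (772/2)×8.1 = $9,054.71
TC(1,906) = (20,250/1,906)×226 + (1,906/2)×8.1 = $10,120.40
Lots of 772 are cheaper by $1,065.69.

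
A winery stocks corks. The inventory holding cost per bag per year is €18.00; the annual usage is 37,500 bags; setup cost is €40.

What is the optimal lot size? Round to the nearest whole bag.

Optimal lot size Q* = (2 × 37,500 × €40 / €18)^½ ≈ 408.25

408 bags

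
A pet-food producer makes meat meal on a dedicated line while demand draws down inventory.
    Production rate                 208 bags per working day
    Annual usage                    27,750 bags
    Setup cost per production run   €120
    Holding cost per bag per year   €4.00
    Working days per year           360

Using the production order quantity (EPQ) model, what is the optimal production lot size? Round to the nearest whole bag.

1,626 bags

d = 27,750/360 = 77.0833 bags/day;  effective holding cost H(1 − d/p) = 4·(1 − 77.0833/208) = 2.51763
Q* = √(2DS / H_eff) = √(2·27,750·120 / 2.51763) ≈ 1,626.45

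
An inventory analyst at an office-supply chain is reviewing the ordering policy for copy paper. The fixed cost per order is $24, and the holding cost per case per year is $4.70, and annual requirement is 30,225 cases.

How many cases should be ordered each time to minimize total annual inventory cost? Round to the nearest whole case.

556 cases

Optimal lot size Q* = (2 × 30,225 × $24 / $4.7)^½ ≈ 555.59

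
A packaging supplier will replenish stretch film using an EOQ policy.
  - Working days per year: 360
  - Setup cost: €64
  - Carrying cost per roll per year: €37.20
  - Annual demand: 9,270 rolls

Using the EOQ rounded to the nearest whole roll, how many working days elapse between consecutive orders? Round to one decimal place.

7.0 days

2DS/H = 2·9,270·64/37.2 = 31,896.77
EOQ = √31,896.77 ≈ 178.60 → Q = 179 rolls
Days between orders = 360 / (D/Q) = 360 / 51.788 ≈ 6.951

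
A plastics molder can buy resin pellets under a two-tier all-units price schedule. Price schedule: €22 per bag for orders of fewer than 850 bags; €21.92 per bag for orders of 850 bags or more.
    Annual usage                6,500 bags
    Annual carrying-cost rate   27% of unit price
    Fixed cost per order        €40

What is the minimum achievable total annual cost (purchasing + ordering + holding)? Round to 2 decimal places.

€144,757.50

H₁ = 27%×€22 = €5.9400;  H₂ = 27%×€21.92 = €5.9184
EOQ₁ = √(2×6,500×40/5.9400) = 295.88  (< 850, feasible at tier 1)
EOQ₂ = √(2×6,500×40/5.9184) = 296.41  (< 850 → use Q = 850 at tier-2 price)
TC(tier 1 (EOQ₁), Q≈295.9) = €144,757.50
TC(tier 2, Q≈850.0) = €145,301.20
Minimum at tier 1 (EOQ₁): €144,757.50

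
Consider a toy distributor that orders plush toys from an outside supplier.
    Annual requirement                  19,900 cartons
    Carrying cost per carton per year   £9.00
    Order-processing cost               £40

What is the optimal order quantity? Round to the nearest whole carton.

Optimal lot size Q* = (2 × 19,900 × £40 / £9)^½ ≈ 420.58

421 cartons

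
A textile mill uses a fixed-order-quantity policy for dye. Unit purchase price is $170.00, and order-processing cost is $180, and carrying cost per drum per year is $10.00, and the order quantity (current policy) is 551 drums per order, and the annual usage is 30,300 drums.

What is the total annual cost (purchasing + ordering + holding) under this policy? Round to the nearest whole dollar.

$5,163,653

Ordering: D/Q × S = 30,300/551 × $180 = $9,898.37
Holding:  Q/2 × H = 551/2 × $10 = $2,755.00
Purchase cost = D·C = 30,300 × 170 = $5,151,000.00
Total = $9,898.37 + $2,755.00 + $5,151,000.00 = $5,163,653.37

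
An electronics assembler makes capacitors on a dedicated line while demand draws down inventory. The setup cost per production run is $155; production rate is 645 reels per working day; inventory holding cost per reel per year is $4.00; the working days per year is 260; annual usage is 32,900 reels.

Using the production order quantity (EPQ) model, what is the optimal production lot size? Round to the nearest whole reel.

Daily demand d = 32,900/260 = 126.538; p = 645; 1 − d/p = 0.80382
EPQ = √(2DS / (H(1 − d/p)))
    = √(2 × 32,900 × 155 / (4 × 0.80382)) ≈ 1,781.03

1,781 reels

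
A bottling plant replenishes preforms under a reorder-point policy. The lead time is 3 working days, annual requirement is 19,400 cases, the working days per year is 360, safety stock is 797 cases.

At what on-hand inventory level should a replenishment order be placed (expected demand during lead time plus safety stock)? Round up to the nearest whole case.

959 cases

Daily demand d = 19,400 / 360 = 53.889 cases/day
Demand during lead time = 53.889 × 3 = 161.67
Reorder point = 161.67 + 797 = 958.67 → round up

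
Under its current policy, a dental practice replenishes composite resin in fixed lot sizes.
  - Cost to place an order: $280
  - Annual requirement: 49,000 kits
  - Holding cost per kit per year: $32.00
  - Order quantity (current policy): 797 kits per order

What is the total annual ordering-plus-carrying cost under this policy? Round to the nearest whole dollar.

$29,967

Orders/yr = 49,000/797 = 61.481; ordering cost = 61.481 × $280 = $17,214.55
Average inventory = 797/2 = 398.5; holding cost = 398.5 × $32 = $12,752.00
Total = $17,214.55 + $12,752.00 = $29,966.55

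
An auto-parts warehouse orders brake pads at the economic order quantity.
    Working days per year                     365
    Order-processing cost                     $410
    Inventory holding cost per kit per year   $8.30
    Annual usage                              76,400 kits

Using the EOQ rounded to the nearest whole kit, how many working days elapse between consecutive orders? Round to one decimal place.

EOQ = √(2DS/H) = √(2 × 76,400 × 410 / 8.3)
    = √(7,547,951.81) ≈ 2,747.35 → Q = 2,747 kits
Cycle time = (working days × Q)/D = (365 × 2,747) / 76,400 = 13.124 days

13.1 days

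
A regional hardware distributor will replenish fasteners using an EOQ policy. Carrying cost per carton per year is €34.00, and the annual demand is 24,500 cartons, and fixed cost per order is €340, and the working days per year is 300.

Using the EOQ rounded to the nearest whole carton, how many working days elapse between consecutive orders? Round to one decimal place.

2DS/H = 2·24,500·340/34 = 490,000.00
EOQ = √490,000.00 ≈ 700.00 → Q = 700 cartons
Days between orders = 300 / (D/Q) = 300 / 35.000 ≈ 8.571

8.6 days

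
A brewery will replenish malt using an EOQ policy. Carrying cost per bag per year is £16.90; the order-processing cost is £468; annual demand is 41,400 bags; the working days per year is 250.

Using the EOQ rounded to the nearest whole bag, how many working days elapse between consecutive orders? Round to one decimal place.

9.1 days

EOQ = √(2DS/H) = √(2 × 41,400 × 468 / 16.9)
    = √(2,292,923.08) ≈ 1,514.24 → Q = 1,514 bags
Cycle time = (working days × Q)/D = (250 × 1,514) / 41,400 = 9.143 days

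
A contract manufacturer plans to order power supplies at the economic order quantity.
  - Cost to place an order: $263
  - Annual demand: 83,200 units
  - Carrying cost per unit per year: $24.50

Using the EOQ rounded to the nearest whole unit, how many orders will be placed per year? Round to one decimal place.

EOQ = √(2DS/H) = √(2 × 83,200 × 263 / 24.5)
    = √(1,786,253.06) ≈ 1,336.51 → Q = 1,337
Orders per year = D/Q = 83,200 / 1,337 = 62.229

62.2 orders per year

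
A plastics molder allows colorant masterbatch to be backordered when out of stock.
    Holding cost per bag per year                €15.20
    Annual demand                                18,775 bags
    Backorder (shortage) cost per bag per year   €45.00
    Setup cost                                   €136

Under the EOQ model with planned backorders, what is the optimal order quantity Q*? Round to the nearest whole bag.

Basic EOQ = √(2·18,775·136/15.2) = 579.632
Backorder adjustment √((H+b)/b) = √((15.2+45)/45) = 1.1566
Q* = 579.632 × 1.1566 ≈ 670.42

670 bags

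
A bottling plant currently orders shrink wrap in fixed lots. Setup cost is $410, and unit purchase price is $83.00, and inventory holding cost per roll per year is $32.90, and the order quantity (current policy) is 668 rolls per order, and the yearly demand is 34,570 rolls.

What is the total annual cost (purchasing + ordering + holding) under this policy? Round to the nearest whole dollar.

$2,901,517

Ordering: D/Q × S = 34,570/668 × $410 = $21,218.11
Holding:  Q/2 × H = 668/2 × $32.9 = $10,988.60
Purchase cost = D·C = 34,570 × 83 = $2,869,310.00
Total = $21,218.11 + $10,988.60 + $2,869,310.00 = $2,901,516.71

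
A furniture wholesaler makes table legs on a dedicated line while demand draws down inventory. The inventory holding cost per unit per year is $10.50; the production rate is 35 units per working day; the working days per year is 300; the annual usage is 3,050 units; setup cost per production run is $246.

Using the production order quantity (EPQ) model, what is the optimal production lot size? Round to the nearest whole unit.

d = 3,050/300 = 10.1667 units/day;  effective holding cost H(1 − d/p) = 10.5·(1 − 10.1667/35) = 7.45000
Q* = √(2DS / H_eff) = √(2·3,050·246 / 7.45000) ≈ 448.80

449 units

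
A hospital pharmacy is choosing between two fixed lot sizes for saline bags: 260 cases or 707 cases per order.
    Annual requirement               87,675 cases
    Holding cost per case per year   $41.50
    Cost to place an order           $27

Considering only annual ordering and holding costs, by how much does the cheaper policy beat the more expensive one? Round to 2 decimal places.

For each Q, cost = (D/Q)·S + (Q/2)·H.
TC(260) = (87,675/260)×27 + (260/2)×41.5 = $14,499.71
TC(707) = (87,675/707)×27 + (707/2)×41.5 = $18,018.52
Lots of 260 are cheaper by $3,518.81.

$3,518.81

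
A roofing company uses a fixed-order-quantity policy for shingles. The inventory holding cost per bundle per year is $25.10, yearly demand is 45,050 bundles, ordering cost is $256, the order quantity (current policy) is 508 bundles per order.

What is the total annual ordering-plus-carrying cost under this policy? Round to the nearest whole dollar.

Annual ordering cost = (D/Q)·S = (45,050/508) × 256 = $22,702.36
Annual holding cost  = (Q/2)·H = (508/2) × 25.1 = $6,375.40
Total = $22,702.36 + $6,375.40 = $29,077.76

$29,078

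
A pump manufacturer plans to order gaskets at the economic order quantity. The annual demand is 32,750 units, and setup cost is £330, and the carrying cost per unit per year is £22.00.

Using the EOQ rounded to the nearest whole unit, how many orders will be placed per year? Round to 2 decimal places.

EOQ = √(2DS/H) = √(2 × 32,750 × 330 / 22)
    = √(982,500.00) ≈ 991.21 → Q = 991
Orders per year = D/Q = 32,750 / 991 = 33.047

33.05 orders per year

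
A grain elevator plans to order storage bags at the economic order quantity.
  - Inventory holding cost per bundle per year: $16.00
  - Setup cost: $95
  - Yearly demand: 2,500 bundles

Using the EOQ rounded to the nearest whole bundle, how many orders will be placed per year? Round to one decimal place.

Optimal lot size Q* = (2 × 2,500 × $95 / $16)^½ ≈ 172.30 → Q = 172
N = D/Q = 2,500/172 ≈ 14.535 orders/yr

14.5 orders per year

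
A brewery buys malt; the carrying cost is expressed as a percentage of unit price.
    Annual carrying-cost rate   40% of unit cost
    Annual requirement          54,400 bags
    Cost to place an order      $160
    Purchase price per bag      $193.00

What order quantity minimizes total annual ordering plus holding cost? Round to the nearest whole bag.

475 bags

Holding cost per bag per year: H = 40% × $193 = $77.2000
2DS/H = 2·54,400·160/77.2 = 225,492.23
EOQ = √225,492.23 ≈ 474.86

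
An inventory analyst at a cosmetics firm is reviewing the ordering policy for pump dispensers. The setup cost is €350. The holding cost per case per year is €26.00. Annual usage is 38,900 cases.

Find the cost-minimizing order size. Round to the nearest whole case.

1,023 cases

EOQ = √(2DS/H) = √(2 × 38,900 × 350 / 26)
    = √(1,047,307.69) ≈ 1,023.38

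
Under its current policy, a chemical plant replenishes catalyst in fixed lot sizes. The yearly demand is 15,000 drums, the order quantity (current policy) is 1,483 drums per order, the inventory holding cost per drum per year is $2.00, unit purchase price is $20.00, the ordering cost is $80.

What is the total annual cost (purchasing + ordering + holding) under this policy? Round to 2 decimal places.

$302,292.17

Annual ordering cost = (D/Q)·S = (15,000/1,483) × 80 = $809.17
Annual holding cost  = (Q/2)·H = (1,483/2) × 2 = $1,483.00
Purchase cost = D·C = 15,000 × 20 = $300,000.00
Total = $809.17 + $1,483.00 + $300,000.00 = $302,292.17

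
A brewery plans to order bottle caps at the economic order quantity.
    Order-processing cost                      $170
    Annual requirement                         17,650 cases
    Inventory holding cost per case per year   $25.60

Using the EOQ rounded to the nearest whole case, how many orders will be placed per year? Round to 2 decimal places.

36.47 orders per year

Q* = √(2·D·S / H) = √(2·17,650·170 / 25.6) = √234,414.1 ≈ 484.16 → Q = 484
Orders per year = D/Q = 17,650 / 484 = 36.467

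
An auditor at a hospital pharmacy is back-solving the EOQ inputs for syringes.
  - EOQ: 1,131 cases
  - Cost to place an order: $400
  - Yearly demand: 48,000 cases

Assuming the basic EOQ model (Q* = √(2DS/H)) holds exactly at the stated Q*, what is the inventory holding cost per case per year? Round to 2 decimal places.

EOQ relation: Q² = 2DS/H, so rearrange for the unknown.
H = 2DS / Q² = 2 × 48,000 × 400 / 1,131² = 30.0197

$30.02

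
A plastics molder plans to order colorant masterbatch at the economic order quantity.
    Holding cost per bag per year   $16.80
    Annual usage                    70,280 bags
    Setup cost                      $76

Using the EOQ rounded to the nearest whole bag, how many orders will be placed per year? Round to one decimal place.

88.2 orders per year

2DS/H = 2·70,280·76/16.8 = 635,866.67
EOQ = √635,866.67 ≈ 797.41 → Q = 797
Orders per year = D/Q = 70,280 / 797 = 88.181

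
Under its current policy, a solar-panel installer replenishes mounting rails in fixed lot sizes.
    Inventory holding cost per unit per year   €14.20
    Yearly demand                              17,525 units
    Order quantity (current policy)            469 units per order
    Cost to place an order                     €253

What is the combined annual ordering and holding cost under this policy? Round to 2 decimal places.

€12,783.68

Annual ordering cost = (D/Q)·S = (17,525/469) × 253 = €9,453.78
Annual holding cost  = (Q/2)·H = (469/2) × 14.2 = €3,329.90
Total = €9,453.78 + €3,329.90 = €12,783.68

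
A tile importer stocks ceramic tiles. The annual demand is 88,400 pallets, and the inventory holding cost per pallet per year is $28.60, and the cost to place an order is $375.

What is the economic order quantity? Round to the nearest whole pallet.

EOQ = √(2DS/H) = √(2 × 88,400 × 375 / 28.6)
    = √(2,318,181.82) ≈ 1,522.56

1,523 pallets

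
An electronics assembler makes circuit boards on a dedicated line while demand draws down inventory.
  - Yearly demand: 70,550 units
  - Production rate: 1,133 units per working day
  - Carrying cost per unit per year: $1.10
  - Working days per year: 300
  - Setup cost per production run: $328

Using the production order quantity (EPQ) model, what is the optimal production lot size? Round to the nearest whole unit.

7,287 units

d = 70,550/300 = 235.1667 units/day;  effective holding cost H(1 − d/p) = 1.1·(1 − 235.1667/1133) = 0.87168
Q* = √(2DS / H_eff) = √(2·70,550·328 / 0.87168) ≈ 7,286.54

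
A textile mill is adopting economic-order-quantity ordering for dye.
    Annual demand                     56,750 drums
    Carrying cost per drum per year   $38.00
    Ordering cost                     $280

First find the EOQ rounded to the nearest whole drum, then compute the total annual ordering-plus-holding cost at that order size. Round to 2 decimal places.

$34,751.12

Optimal lot size Q* = (2 × 56,750 × $280 / $38)^½ ≈ 914.50 → Q = 915 drums
Orders/yr = 56,750/915 = 62.022; ordering cost = 62.022 × $280 = $17,366.12
Average inventory = 915/2 = 457.5; holding cost = 457.5 × $38 = $17,385.00
Total = $17,366.12 + $17,385.00 = $34,751.12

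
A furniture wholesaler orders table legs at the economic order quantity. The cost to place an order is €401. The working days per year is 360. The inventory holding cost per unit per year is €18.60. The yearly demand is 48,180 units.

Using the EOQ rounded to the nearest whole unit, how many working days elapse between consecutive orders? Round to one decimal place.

Q* = √(2·D·S / H) = √(2·48,180·401 / 18.6) = √2,077,438.7 ≈ 1,441.33 → Q = 1,441 units
Days between orders = 360 / (D/Q) = 360 / 33.435 ≈ 10.767

10.8 days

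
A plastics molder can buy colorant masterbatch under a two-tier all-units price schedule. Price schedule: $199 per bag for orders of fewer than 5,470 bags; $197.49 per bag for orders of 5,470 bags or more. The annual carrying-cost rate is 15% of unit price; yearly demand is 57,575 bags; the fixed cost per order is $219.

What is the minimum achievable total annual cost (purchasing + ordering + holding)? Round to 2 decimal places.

H₁ = 15%×$199 = $29.8500;  H₂ = 15%×$197.49 = $29.6235
EOQ₁ = √(2×57,575×219/29.8500) = 919.14  (< 5,470, feasible at tier 1)
EOQ₂ = √(2×57,575×219/29.6235) = 922.65  (< 5,470 → use Q = 5,470 at tier-2 price)
TC(tier 1 (EOQ₁), Q≈919.1) = $11,484,861.34
TC(tier 2, Q≈5,470.0) = $11,453,812.13
Minimum at tier 2: $11,453,812.13

$11,453,812.13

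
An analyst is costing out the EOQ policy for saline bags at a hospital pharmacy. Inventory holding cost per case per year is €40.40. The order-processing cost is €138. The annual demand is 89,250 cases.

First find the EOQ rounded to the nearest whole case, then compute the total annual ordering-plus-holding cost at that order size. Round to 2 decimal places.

€31,546.37

Q* = √(2·D·S / H) = √(2·89,250·138 / 40.4) = √609,727.7 ≈ 780.85 → Q = 781 cases
Annual ordering cost = (D/Q)·S = (89,250/781) × 138 = €15,770.17
Annual holding cost  = (Q/2)·H = (781/2) × 40.4 = €15,776.20
Total = €15,770.17 + €15,776.20 = €31,546.37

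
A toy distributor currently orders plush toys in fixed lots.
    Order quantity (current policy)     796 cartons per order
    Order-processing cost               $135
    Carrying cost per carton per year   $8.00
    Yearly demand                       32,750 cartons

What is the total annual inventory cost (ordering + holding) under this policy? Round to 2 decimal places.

$8,738.33

Ordering: D/Q × S = 32,750/796 × $135 = $5,554.33
Holding:  Q/2 × H = 796/2 × $8 = $3,184.00
Total = $5,554.33 + $3,184.00 = $8,738.33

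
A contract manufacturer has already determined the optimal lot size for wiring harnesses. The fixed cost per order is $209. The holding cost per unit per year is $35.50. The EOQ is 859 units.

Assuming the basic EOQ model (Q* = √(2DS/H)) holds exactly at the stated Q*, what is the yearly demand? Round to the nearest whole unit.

From Q* = √(2DS/H) ⇒ Q*² = 2DS/H.
D = Q²H / (2S) = 859² × 35.5 / (2 × 209) = 62,666.93

62,667 units per year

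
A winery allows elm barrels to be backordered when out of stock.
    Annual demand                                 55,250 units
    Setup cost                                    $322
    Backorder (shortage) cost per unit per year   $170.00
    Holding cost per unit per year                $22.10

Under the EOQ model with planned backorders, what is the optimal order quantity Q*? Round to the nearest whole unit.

Q* = √(2DS/H) · √((H + b)/b)
   = √(2 × 55,250 × 322 / 22.1) · √((22.1 + 170) / 170)
   = 1,268.858 × 1.0630 ≈ 1,348.81

1,349 units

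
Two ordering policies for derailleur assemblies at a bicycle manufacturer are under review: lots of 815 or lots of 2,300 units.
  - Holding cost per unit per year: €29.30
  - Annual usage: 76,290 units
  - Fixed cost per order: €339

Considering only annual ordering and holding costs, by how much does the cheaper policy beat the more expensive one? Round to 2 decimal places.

Annual cost at Q: ordering D·S/Q plus holding Q·H/2.
TC(815) = (76,290/815)×339 + (815/2)×29.3 = €43,672.65
TC(2,300) = (76,290/2,300)×339 + (2,300/2)×29.3 = €44,939.48
Cheaper: Q = 815.  Difference = €1,266.84

€1,266.84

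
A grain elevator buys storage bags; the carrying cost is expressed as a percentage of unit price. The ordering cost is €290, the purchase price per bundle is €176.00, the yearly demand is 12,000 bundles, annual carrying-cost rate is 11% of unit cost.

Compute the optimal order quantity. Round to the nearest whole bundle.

H = i·C = 0.11 × €176 = €19.3600 per bundle-year
Q* = √(2·D·S / H) = √(2·12,000·290 / 19.36) = √359,504.1 ≈ 599.59

600 bundles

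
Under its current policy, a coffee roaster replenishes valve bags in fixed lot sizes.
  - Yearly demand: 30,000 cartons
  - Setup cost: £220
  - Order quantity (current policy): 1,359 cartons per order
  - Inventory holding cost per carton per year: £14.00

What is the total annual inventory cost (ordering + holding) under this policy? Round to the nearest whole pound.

Orders/yr = 30,000/1,359 = 22.075; ordering cost = 22.075 × £220 = £4,856.51
Average inventory = 1,359/2 = 679.5; holding cost = 679.5 × £14 = £9,513.00
Total = £4,856.51 + £9,513.00 = £14,369.51

£14,370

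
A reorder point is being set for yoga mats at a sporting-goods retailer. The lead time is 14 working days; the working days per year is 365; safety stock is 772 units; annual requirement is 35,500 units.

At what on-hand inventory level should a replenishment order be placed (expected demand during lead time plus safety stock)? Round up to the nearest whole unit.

Daily demand d = 35,500 / 365 = 97.260 units/day
Demand during lead time = 97.260 × 14 = 1,361.64
Reorder point = 1,361.64 + 772 = 2,133.64 → round up

2,134 units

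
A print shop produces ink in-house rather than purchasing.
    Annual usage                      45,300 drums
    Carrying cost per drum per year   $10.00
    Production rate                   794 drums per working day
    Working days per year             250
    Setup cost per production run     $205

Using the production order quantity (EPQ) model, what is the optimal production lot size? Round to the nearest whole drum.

1,551 drums

d = 45,300/250 = 181.2000 drums/day;  effective holding cost H(1 − d/p) = 10·(1 − 181.2000/794) = 7.71788
Q* = √(2DS / H_eff) = √(2·45,300·205 / 7.71788) ≈ 1,551.29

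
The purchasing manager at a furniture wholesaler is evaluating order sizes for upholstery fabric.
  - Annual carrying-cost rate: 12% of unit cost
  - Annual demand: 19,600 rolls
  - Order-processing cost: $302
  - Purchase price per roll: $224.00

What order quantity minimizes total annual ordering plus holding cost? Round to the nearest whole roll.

664 rolls

Holding cost per roll per year: H = 12% × $224 = $26.8800
Optimal lot size Q* = (2 × 19,600 × $302 / $26.88)^½ ≈ 663.64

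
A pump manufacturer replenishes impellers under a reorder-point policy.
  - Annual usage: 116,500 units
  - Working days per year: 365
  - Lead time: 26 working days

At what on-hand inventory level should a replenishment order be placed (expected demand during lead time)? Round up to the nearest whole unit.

Daily demand d = 116,500 / 365 = 319.178 units/day
Demand during lead time = 319.178 × 26 = 8,298.63
Reorder point = 8,298.63 → round up

8,299 units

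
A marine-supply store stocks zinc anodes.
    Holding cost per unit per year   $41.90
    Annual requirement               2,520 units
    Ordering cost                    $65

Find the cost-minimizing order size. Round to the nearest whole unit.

88 units

Q* = √(2·D·S / H) = √(2·2,520·65 / 41.9) = √7,818.6 ≈ 88.42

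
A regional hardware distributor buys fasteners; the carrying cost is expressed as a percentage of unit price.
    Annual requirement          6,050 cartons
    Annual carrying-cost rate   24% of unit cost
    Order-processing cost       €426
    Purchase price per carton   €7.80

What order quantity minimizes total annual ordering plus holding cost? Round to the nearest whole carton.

H = i·C = 0.24 × €7.8 = €1.8720 per carton-year
EOQ = √(2DS/H) = √(2 × 6,050 × 426 / 1.872)
    = √(2,753,525.64) ≈ 1,659.38

1,659 cartons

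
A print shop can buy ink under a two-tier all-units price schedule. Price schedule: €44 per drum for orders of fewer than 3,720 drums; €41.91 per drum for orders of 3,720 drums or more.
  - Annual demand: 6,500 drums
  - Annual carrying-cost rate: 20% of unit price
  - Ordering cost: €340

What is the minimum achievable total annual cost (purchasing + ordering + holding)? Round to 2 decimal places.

€288,599.61

H₁ = 20%×€44 = €8.8000;  H₂ = 20%×€41.91 = €8.3820
EOQ₁ = √(2×6,500×340/8.8000) = 708.71  (< 3,720, feasible at tier 1)
EOQ₂ = √(2×6,500×340/8.3820) = 726.17  (< 3,720 → use Q = 3,720 at tier-2 price)
TC(tier 1 (EOQ₁), Q≈708.7) = €292,236.67
TC(tier 2, Q≈3,720.0) = €288,599.61
Minimum at tier 2: €288,599.61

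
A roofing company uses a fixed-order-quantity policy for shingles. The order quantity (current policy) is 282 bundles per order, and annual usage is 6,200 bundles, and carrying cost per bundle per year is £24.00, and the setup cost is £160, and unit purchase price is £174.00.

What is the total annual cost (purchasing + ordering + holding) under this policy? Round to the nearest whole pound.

Annual ordering cost = (D/Q)·S = (6,200/282) × 160 = £3,517.73
Annual holding cost  = (Q/2)·H = (282/2) × 24 = £3,384.00
Purchase cost = D·C = 6,200 × 174 = £1,078,800.00
Total = £3,517.73 + £3,384.00 + £1,078,800.00 = £1,085,701.73

£1,085,702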